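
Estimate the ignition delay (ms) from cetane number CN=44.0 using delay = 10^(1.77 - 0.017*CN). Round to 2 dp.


delay = 10^(1.77 - 0.017*CN)
Exponent = 1.77 - 0.017*44.0 = 1.0220
delay = 10^1.0220 = 10.52 ms


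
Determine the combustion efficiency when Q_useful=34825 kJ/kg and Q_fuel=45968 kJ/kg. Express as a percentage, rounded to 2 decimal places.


Efficiency = (Q_useful / Q_fuel) * 100
Efficiency = (34825 / 45968) * 100
Efficiency = 0.7576 * 100 = 75.76%


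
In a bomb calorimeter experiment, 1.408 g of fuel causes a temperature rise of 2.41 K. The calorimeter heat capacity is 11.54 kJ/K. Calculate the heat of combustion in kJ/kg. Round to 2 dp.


Hc = C_cal * delta_T / m_fuel
Q_released = 11.54 * 2.41 = 27.8114 kJ
m_fuel = 1.408 g = 1.408/1000 kg = 0.001408 kg
Hc = 27.8114 / 0.001408 = 19752.41 kJ/kg


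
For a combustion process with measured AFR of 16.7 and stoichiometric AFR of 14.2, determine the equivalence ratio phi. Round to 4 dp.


phi = AFR_stoich / AFR_actual
phi = 14.2 / 16.7 = 0.8503


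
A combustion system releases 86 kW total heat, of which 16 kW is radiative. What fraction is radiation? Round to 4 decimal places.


f_rad = Q_rad / Q_total
f_rad = 16 / 86 = 0.1860


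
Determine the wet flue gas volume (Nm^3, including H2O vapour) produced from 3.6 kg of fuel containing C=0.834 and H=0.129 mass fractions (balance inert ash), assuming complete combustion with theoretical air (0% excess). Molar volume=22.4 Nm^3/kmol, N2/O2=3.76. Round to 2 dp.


Per kg fuel: CO2 = (C/12 kmol)*22.4 = (0.834/12)*22.4 = 1.55680 Nm^3
Per kg fuel: H2O = (H/2 kmol)*22.4 = (0.129/2)*22.4 = 1.44480 Nm^3
O2 needed per kg fuel = C/12 + H/4 = 0.834/12 + 0.129/4 = 0.10175000 kmol
Per kg fuel: N2 = O2*3.76*22.4 = 0.10175000*3.76*22.4 = 8.56979 Nm^3
Total per kg = 1.55680 + 1.44480 + 8.56979 = 11.57139 Nm^3
Total = 11.57139 * 3.6 = 41.66 Nm^3


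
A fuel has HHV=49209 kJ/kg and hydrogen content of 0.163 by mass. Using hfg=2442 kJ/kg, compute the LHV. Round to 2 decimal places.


LHV = HHV - hfg * 9 * H
Water correction = 2442 * 9 * 0.163 = 3582.414 kJ/kg
LHV = 49209 - 3582.414 = 45626.59 kJ/kg


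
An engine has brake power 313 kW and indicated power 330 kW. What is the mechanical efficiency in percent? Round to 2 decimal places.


eta_mech = (BP / IP) * 100
Ratio = 313 / 330 = 0.9485
eta_mech = 0.9485 * 100 = 94.85%


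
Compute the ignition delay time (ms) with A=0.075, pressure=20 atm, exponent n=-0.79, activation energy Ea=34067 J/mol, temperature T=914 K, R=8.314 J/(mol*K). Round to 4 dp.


tau = A * P^n * exp(Ea/(R*T))
P^n = 20^(-0.79) = 0.09379643
Ea/(R*T) = 34067/(8.314*914) = 4.483092
exp(Ea/(R*T)) = 88.507938
tau = 0.075 * 0.09379643 * 88.507938 = 0.6226 ms


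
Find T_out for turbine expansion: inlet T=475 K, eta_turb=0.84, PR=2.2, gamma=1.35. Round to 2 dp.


T_out = T_in * (1 - eta * (1 - PR^(-(gamma-1)/gamma)))
Exponent = -(1.35-1)/1.35 = -0.25925926
PR^exp = 2.2^(-0.25925926) = 0.81512413
Factor = 1 - 0.84*(1 - 0.81512413) = 0.84470427
T_out = 475 * 0.84470427 = 401.23 K


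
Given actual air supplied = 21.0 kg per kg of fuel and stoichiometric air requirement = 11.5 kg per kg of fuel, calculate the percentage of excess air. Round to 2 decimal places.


Excess air = actual - stoichiometric = 21.0 - 11.5 = 9.50 kg/kg fuel
Excess air % = (excess / stoich) * 100 = (9.50 / 11.5) * 100 = 82.61%


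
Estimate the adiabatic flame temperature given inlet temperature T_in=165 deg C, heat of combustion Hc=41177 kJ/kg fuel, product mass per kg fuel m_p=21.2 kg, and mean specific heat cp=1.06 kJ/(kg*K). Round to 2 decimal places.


T_ad = T_in + Hc / (m_p * cp)
Denominator = 21.2 * 1.06 = 22.4720
Temperature rise = 41177 / 22.4720 = 1832.37 K
T_ad = 165 + 1832.37 = 1997.37 deg C


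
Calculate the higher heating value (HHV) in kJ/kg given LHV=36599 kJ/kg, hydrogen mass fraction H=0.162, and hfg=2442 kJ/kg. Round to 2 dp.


HHV = LHV + hfg * 9 * H
Water addition = 2442 * 9 * 0.162 = 3560.436 kJ/kg
HHV = 36599 + 3560.436 = 40159.44 kJ/kg


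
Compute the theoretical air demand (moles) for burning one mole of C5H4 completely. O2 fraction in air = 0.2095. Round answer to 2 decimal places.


Balanced combustion: C5H4 + 6 O2 -> 5 CO2 + 2 H2O
O2 needed = C + H/4 = 5 + 4/4 = 6.00 moles
Air moles = O2 / 0.2095 = 6.00 / 0.2095 = 28.64 moles air


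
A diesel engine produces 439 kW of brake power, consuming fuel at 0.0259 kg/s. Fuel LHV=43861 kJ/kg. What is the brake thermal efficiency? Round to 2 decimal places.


eta_BTE = (BP / (mf * LHV)) * 100
Denominator = 0.0259 * 43861 = 1135.9999 kW
eta_BTE = (439 / 1135.9999) * 100 = 38.64%


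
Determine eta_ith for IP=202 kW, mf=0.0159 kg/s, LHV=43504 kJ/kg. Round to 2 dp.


eta_ith = (IP / (mf * LHV)) * 100
Denominator = 0.0159 * 43504 = 691.7136 kW
eta_ith = (202 / 691.7136) * 100 = 29.20%


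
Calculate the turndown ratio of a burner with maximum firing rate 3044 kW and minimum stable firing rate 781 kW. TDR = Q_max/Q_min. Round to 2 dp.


TDR = Q_max / Q_min
TDR = 3044 / 781 = 3.90


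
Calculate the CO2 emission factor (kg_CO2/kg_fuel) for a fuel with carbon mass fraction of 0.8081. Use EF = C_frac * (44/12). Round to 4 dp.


EF = C_frac * (M_CO2 / M_C)
EF = 0.8081 * (44/12)
EF = 0.8081 * 3.666667 = 2.9630 kg_CO2/kg_fuel


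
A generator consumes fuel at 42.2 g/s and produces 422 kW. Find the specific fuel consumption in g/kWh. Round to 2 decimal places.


SFC = (mf / BP) * 3600
Rate = 42.2 / 422 = 0.100000 g/(s*kW)
SFC = 0.100000 * 3600 = 360.00 g/kWh


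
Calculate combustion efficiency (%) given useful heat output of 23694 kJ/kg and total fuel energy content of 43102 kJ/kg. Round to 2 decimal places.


Efficiency = (Q_useful / Q_fuel) * 100
Efficiency = (23694 / 43102) * 100
Efficiency = 0.5497 * 100 = 54.97%


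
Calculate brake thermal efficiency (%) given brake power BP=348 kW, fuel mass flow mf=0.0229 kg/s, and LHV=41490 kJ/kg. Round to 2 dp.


eta_BTE = (BP / (mf * LHV)) * 100
Denominator = 0.0229 * 41490 = 950.1210 kW
eta_BTE = (348 / 950.1210) * 100 = 36.63%


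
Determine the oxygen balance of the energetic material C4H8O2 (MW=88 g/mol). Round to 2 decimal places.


OB = -1600 * (2C + H/2 - O) / MW
Inner = 2*4 + 8/2 - 2 = 10.00
OB = -1600 * 10.00 / 88 = -181.82%


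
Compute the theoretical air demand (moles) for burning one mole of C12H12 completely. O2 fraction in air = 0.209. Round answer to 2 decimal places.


Balanced combustion: C12H12 + 15 O2 -> 12 CO2 + 6 H2O
O2 needed = C + H/4 = 12 + 12/4 = 15.00 moles
Air moles = O2 / 0.209 = 15.00 / 0.209 = 71.77 moles air


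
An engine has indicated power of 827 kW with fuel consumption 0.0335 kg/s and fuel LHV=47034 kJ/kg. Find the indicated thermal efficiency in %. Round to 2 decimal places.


eta_ith = (IP / (mf * LHV)) * 100
Denominator = 0.0335 * 47034 = 1575.6390 kW
eta_ith = (827 / 1575.6390) * 100 = 52.49%


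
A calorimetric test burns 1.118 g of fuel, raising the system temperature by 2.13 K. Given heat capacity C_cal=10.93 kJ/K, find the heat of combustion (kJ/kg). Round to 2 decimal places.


Hc = C_cal * delta_T / m_fuel
Q_released = 10.93 * 2.13 = 23.2809 kJ
m_fuel = 1.118 g = 1.118/1000 kg = 0.001118 kg
Hc = 23.2809 / 0.001118 = 20823.70 kJ/kg


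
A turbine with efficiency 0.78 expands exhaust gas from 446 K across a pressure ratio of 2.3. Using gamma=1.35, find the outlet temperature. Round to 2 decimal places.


T_out = T_in * (1 - eta * (1 - PR^(-(gamma-1)/gamma)))
Exponent = -(1.35-1)/1.35 = -0.25925926
PR^exp = 2.3^(-0.25925926) = 0.80578413
Factor = 1 - 0.78*(1 - 0.80578413) = 0.84851162
T_out = 446 * 0.84851162 = 378.44 K


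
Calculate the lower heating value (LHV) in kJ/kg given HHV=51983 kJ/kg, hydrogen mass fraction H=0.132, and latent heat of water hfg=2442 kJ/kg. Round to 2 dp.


LHV = HHV - hfg * 9 * H
Water correction = 2442 * 9 * 0.132 = 2901.096 kJ/kg
LHV = 51983 - 2901.096 = 49081.90 kJ/kg


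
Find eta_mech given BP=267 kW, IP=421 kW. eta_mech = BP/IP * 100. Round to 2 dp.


eta_mech = (BP / IP) * 100
Ratio = 267 / 421 = 0.6342
eta_mech = 0.6342 * 100 = 63.42%


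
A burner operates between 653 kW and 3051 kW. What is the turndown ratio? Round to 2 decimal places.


TDR = Q_max / Q_min
TDR = 3051 / 653 = 4.67


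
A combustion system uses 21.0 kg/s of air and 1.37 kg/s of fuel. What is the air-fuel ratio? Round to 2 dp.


AFR = m_air / m_fuel
AFR = 21.0 / 1.37 = 15.33


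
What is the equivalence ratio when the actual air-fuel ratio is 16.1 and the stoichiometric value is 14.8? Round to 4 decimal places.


phi = AFR_stoich / AFR_actual
phi = 14.8 / 16.1 = 0.9193


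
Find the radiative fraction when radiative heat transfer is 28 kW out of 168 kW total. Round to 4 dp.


f_rad = Q_rad / Q_total
f_rad = 28 / 168 = 0.1667


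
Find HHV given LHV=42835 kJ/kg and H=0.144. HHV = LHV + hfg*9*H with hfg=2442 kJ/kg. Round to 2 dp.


HHV = LHV + hfg * 9 * H
Water addition = 2442 * 9 * 0.144 = 3164.832 kJ/kg
HHV = 42835 + 3164.832 = 45999.83 kJ/kg


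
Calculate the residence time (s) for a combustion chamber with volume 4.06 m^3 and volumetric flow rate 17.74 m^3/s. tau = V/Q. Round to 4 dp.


tau = V / Q_flow
tau = 4.06 / 17.74 = 0.2289 s


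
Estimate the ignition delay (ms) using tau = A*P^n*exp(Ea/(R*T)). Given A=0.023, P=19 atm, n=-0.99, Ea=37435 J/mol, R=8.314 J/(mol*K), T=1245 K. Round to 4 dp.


tau = A * P^n * exp(Ea/(R*T))
P^n = 19^(-0.99) = 0.05420432
Ea/(R*T) = 37435/(8.314*1245) = 3.616583
exp(Ea/(R*T)) = 37.210212
tau = 0.023 * 0.05420432 * 37.210212 = 0.0464 ms


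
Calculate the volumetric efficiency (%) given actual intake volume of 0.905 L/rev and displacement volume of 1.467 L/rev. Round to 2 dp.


eta_v = (V_actual / V_disp) * 100
Ratio = 0.905 / 1.467 = 0.6169
eta_v = 0.6169 * 100 = 61.69%


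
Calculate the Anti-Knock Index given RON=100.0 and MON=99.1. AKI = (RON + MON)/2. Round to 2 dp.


AKI = (RON + MON) / 2
AKI = (100.0 + 99.1) / 2
AKI = 199.1 / 2 = 99.55


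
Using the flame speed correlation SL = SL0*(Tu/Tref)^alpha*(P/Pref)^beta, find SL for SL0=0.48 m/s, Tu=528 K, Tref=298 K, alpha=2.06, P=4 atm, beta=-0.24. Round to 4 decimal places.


SL = SL0 * (Tu/Tref)^alpha * (P/Pref)^beta
T ratio = 528/298 = 1.77181208
(T ratio)^alpha = 1.77181208^2.06 = 3.248930
(P/Pref)^beta = 4^(-0.24) = 0.716978
SL = 0.48 * 3.248930 * 0.716978 = 1.1181 m/s


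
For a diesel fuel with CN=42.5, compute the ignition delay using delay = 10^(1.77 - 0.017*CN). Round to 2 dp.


delay = 10^(1.77 - 0.017*CN)
Exponent = 1.77 - 0.017*42.5 = 1.0475
delay = 10^1.0475 = 11.16 ms


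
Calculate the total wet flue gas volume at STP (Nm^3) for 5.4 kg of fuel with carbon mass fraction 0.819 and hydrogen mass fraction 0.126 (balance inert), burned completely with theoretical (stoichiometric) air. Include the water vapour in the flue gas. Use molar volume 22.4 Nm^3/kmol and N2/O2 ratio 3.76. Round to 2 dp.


Per kg fuel: CO2 = (C/12 kmol)*22.4 = (0.819/12)*22.4 = 1.52880 Nm^3
Per kg fuel: H2O = (H/2 kmol)*22.4 = (0.126/2)*22.4 = 1.41120 Nm^3
O2 needed per kg fuel = C/12 + H/4 = 0.819/12 + 0.126/4 = 0.09975000 kmol
Per kg fuel: N2 = O2*3.76*22.4 = 0.09975000*3.76*22.4 = 8.40134 Nm^3
Total per kg = 1.52880 + 1.41120 + 8.40134 = 11.34134 Nm^3
Total = 11.34134 * 5.4 = 61.24 Nm^3


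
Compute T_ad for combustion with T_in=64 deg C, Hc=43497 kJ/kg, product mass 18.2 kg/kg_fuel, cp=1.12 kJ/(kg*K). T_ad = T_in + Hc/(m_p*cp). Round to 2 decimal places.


T_ad = T_in + Hc / (m_p * cp)
Denominator = 18.2 * 1.12 = 20.3840
Temperature rise = 43497 / 20.3840 = 2133.88 K
T_ad = 64 + 2133.88 = 2197.88 deg C


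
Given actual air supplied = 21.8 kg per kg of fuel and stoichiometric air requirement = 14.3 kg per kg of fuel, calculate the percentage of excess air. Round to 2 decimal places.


Excess air = actual - stoichiometric = 21.8 - 14.3 = 7.50 kg/kg fuel
Excess air % = (excess / stoich) * 100 = (7.50 / 14.3) * 100 = 52.45%


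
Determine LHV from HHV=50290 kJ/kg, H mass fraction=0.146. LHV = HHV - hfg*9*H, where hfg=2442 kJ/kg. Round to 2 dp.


LHV = HHV - hfg * 9 * H
Water correction = 2442 * 9 * 0.146 = 3208.788 kJ/kg
LHV = 50290 - 3208.788 = 47081.21 kJ/kg


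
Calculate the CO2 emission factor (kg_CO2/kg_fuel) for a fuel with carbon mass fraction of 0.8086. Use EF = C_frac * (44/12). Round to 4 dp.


EF = C_frac * (M_CO2 / M_C)
EF = 0.8086 * (44/12)
EF = 0.8086 * 3.666667 = 2.9649 kg_CO2/kg_fuel


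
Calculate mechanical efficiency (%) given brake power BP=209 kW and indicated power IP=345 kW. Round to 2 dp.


eta_mech = (BP / IP) * 100
Ratio = 209 / 345 = 0.6058
eta_mech = 0.6058 * 100 = 60.58%


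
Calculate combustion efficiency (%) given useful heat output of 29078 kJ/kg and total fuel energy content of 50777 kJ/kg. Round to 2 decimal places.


Efficiency = (Q_useful / Q_fuel) * 100
Efficiency = (29078 / 50777) * 100
Efficiency = 0.5727 * 100 = 57.27%


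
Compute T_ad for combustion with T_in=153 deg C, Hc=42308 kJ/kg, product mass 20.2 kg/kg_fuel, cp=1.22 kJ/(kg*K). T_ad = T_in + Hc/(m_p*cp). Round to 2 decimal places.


T_ad = T_in + Hc / (m_p * cp)
Denominator = 20.2 * 1.22 = 24.6440
Temperature rise = 42308 / 24.6440 = 1716.77 K
T_ad = 153 + 1716.77 = 1869.77 deg C


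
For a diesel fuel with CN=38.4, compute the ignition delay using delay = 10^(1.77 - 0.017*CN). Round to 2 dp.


delay = 10^(1.77 - 0.017*CN)
Exponent = 1.77 - 0.017*38.4 = 1.1172
delay = 10^1.1172 = 13.10 ms


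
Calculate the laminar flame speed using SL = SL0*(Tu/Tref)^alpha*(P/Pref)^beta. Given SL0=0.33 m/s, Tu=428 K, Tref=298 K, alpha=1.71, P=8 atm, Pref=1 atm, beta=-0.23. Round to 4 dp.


SL = SL0 * (Tu/Tref)^alpha * (P/Pref)^beta
T ratio = 428/298 = 1.43624161
(T ratio)^alpha = 1.43624161^1.71 = 1.857202
(P/Pref)^beta = 8^(-0.23) = 0.619854
SL = 0.33 * 1.857202 * 0.619854 = 0.3799 m/s


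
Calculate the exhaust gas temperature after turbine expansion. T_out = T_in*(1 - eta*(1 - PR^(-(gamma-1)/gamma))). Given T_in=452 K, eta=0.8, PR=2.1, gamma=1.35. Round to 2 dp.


T_out = T_in * (1 - eta * (1 - PR^(-(gamma-1)/gamma)))
Exponent = -(1.35-1)/1.35 = -0.25925926
PR^exp = 2.1^(-0.25925926) = 0.82501466
Factor = 1 - 0.8*(1 - 0.82501466) = 0.86001173
T_out = 452 * 0.86001173 = 388.73 K


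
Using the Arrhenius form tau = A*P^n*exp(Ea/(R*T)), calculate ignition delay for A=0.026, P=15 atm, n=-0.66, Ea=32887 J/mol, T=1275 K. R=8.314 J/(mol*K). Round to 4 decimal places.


tau = A * P^n * exp(Ea/(R*T))
P^n = 15^(-0.66) = 0.16740937
Ea/(R*T) = 32887/(8.314*1275) = 3.102445
exp(Ea/(R*T)) = 22.252286
tau = 0.026 * 0.16740937 * 22.252286 = 0.0969 ms


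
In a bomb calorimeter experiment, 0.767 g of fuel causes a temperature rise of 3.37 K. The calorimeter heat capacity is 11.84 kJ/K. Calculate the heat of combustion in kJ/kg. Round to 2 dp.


Hc = C_cal * delta_T / m_fuel
Q_released = 11.84 * 3.37 = 39.9008 kJ
m_fuel = 0.767 g = 0.767/1000 kg = 0.000767 kg
Hc = 39.9008 / 0.000767 = 52021.90 kJ/kg


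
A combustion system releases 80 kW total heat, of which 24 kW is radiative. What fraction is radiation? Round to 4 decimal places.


f_rad = Q_rad / Q_total
f_rad = 24 / 80 = 0.3000


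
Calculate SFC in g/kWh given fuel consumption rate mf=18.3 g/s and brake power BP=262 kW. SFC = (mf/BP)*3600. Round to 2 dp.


SFC = (mf / BP) * 3600
Rate = 18.3 / 262 = 0.069847 g/(s*kW)
SFC = 0.069847 * 3600 = 251.45 g/kWh


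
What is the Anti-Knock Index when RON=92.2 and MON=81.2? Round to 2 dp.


AKI = (RON + MON) / 2
AKI = (92.2 + 81.2) / 2
AKI = 173.4 / 2 = 86.70


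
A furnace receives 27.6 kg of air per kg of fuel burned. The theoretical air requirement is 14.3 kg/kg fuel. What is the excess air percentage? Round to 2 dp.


Excess air = actual - stoichiometric = 27.6 - 14.3 = 13.30 kg/kg fuel
Excess air % = (excess / stoich) * 100 = (13.30 / 14.3) * 100 = 93.01%


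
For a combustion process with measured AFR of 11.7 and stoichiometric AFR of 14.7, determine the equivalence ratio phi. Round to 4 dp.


phi = AFR_stoich / AFR_actual
phi = 14.7 / 11.7 = 1.2564


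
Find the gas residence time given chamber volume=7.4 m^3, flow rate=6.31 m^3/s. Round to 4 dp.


tau = V / Q_flow
tau = 7.4 / 6.31 = 1.1727 s


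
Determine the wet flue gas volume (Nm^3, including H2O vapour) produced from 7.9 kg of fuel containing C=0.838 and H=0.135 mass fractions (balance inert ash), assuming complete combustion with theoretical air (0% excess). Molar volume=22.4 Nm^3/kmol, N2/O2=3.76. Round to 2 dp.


Per kg fuel: CO2 = (C/12 kmol)*22.4 = (0.838/12)*22.4 = 1.56427 Nm^3
Per kg fuel: H2O = (H/2 kmol)*22.4 = (0.135/2)*22.4 = 1.51200 Nm^3
O2 needed per kg fuel = C/12 + H/4 = 0.838/12 + 0.135/4 = 0.10358333 kmol
Per kg fuel: N2 = O2*3.76*22.4 = 0.10358333*3.76*22.4 = 8.72420 Nm^3
Total per kg = 1.56427 + 1.51200 + 8.72420 = 11.80047 Nm^3
Total = 11.80047 * 7.9 = 93.22 Nm^3


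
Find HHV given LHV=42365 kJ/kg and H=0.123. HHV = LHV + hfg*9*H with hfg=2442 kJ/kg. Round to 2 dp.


HHV = LHV + hfg * 9 * H
Water addition = 2442 * 9 * 0.123 = 2703.294 kJ/kg
HHV = 42365 + 2703.294 = 45068.29 kJ/kg


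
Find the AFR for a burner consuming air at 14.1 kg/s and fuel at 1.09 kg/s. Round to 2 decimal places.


AFR = m_air / m_fuel
AFR = 14.1 / 1.09 = 12.94


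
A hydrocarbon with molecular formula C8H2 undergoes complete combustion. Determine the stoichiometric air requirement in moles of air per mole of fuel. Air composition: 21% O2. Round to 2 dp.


Balanced combustion: C8H2 + 8.5 O2 -> 8 CO2 + 1 H2O
O2 needed = C + H/4 = 8 + 2/4 = 8.50 moles
Air moles = O2 / 0.21 = 8.50 / 0.21 = 40.48 moles air


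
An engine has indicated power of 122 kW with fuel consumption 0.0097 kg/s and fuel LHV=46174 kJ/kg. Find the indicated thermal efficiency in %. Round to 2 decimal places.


eta_ith = (IP / (mf * LHV)) * 100
Denominator = 0.0097 * 46174 = 447.8878 kW
eta_ith = (122 / 447.8878) * 100 = 27.24%


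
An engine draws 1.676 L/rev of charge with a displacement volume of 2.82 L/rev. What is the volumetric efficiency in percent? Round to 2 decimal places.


eta_v = (V_actual / V_disp) * 100
Ratio = 1.676 / 2.82 = 0.5943
eta_v = 0.5943 * 100 = 59.43%


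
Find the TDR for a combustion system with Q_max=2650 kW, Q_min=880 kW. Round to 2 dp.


TDR = Q_max / Q_min
TDR = 2650 / 880 = 3.01


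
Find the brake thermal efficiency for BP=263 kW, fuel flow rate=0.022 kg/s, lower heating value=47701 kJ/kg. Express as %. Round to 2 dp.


eta_BTE = (BP / (mf * LHV)) * 100
Denominator = 0.022 * 47701 = 1049.4220 kW
eta_BTE = (263 / 1049.4220) * 100 = 25.06%


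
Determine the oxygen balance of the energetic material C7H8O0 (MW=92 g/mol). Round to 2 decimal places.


OB = -1600 * (2C + H/2 - O) / MW
Inner = 2*7 + 8/2 - 0 = 18.00
OB = -1600 * 18.00 / 92 = -313.04%


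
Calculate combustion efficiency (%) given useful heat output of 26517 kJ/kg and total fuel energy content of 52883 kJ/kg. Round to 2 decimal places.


Efficiency = (Q_useful / Q_fuel) * 100
Efficiency = (26517 / 52883) * 100
Efficiency = 0.5014 * 100 = 50.14%


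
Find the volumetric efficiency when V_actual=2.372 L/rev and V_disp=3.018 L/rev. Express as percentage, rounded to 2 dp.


eta_v = (V_actual / V_disp) * 100
Ratio = 2.372 / 3.018 = 0.7860
eta_v = 0.7860 * 100 = 78.60%


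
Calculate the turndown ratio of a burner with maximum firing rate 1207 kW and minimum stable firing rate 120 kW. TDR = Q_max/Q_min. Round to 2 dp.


TDR = Q_max / Q_min
TDR = 1207 / 120 = 10.06


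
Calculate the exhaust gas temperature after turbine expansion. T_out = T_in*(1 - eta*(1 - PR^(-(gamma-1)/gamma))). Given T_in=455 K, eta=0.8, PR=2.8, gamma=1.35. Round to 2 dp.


T_out = T_in * (1 - eta * (1 - PR^(-(gamma-1)/gamma)))
Exponent = -(1.35-1)/1.35 = -0.25925926
PR^exp = 2.8^(-0.25925926) = 0.76572026
Factor = 1 - 0.8*(1 - 0.76572026) = 0.81257621
T_out = 455 * 0.81257621 = 369.72 K


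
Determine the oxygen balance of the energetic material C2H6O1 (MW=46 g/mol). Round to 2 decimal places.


OB = -1600 * (2C + H/2 - O) / MW
Inner = 2*2 + 6/2 - 1 = 6.00
OB = -1600 * 6.00 / 46 = -208.70%


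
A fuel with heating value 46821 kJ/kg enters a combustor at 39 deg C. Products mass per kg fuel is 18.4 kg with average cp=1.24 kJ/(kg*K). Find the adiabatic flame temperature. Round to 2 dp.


T_ad = T_in + Hc / (m_p * cp)
Denominator = 18.4 * 1.24 = 22.8160
Temperature rise = 46821 / 22.8160 = 2052.11 K
T_ad = 39 + 2052.11 = 2091.11 deg C


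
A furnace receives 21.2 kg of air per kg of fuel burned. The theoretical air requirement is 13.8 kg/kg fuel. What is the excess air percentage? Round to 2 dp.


Excess air = actual - stoichiometric = 21.2 - 13.8 = 7.40 kg/kg fuel
Excess air % = (excess / stoich) * 100 = (7.40 / 13.8) * 100 = 53.62%


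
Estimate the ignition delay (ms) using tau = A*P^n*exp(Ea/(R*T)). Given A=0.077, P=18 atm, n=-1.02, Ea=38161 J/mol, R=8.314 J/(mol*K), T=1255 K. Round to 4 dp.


tau = A * P^n * exp(Ea/(R*T))
P^n = 18^(-1.02) = 0.05243509
Ea/(R*T) = 38161/(8.314*1255) = 3.657346
exp(Ea/(R*T)) = 38.758326
tau = 0.077 * 0.05243509 * 38.758326 = 0.1565 ms


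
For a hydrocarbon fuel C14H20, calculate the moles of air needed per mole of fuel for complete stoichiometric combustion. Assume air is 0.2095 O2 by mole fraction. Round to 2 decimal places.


Balanced combustion: C14H20 + 19 O2 -> 14 CO2 + 10 H2O
O2 needed = C + H/4 = 14 + 20/4 = 19.00 moles
Air moles = O2 / 0.2095 = 19.00 / 0.2095 = 90.69 moles air


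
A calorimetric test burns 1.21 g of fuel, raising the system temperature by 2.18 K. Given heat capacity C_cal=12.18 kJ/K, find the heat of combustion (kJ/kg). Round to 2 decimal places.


Hc = C_cal * delta_T / m_fuel
Q_released = 12.18 * 2.18 = 26.5524 kJ
m_fuel = 1.21 g = 1.21/1000 kg = 0.001210 kg
Hc = 26.5524 / 0.001210 = 21944.13 kJ/kg


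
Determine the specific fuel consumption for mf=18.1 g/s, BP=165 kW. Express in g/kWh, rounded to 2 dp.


SFC = (mf / BP) * 3600
Rate = 18.1 / 165 = 0.109697 g/(s*kW)
SFC = 0.109697 * 3600 = 394.91 g/kWh


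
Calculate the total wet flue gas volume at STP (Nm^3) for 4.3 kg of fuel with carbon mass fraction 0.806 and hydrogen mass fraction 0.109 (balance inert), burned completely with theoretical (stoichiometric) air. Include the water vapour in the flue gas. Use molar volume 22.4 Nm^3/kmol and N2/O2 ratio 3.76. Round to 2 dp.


Per kg fuel: CO2 = (C/12 kmol)*22.4 = (0.806/12)*22.4 = 1.50453 Nm^3
Per kg fuel: H2O = (H/2 kmol)*22.4 = (0.109/2)*22.4 = 1.22080 Nm^3
O2 needed per kg fuel = C/12 + H/4 = 0.806/12 + 0.109/4 = 0.09441667 kmol
Per kg fuel: N2 = O2*3.76*22.4 = 0.09441667*3.76*22.4 = 7.95215 Nm^3
Total per kg = 1.50453 + 1.22080 + 7.95215 = 10.67748 Nm^3
Total = 10.67748 * 4.3 = 45.91 Nm^3


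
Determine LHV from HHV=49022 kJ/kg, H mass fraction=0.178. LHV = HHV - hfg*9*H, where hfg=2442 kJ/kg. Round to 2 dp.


LHV = HHV - hfg * 9 * H
Water correction = 2442 * 9 * 0.178 = 3912.084 kJ/kg
LHV = 49022 - 3912.084 = 45109.92 kJ/kg


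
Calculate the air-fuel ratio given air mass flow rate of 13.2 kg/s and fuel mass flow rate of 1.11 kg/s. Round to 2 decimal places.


AFR = m_air / m_fuel
AFR = 13.2 / 1.11 = 11.89


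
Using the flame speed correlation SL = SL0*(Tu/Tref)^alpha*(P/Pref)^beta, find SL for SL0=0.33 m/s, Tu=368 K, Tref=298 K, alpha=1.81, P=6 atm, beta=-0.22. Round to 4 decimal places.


SL = SL0 * (Tu/Tref)^alpha * (P/Pref)^beta
T ratio = 368/298 = 1.23489933
(T ratio)^alpha = 1.23489933^1.81 = 1.465052
(P/Pref)^beta = 6^(-0.22) = 0.674228
SL = 0.33 * 1.465052 * 0.674228 = 0.3260 m/s


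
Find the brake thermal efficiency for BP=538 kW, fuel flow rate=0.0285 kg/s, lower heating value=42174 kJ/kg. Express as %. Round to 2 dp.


eta_BTE = (BP / (mf * LHV)) * 100
Denominator = 0.0285 * 42174 = 1201.9590 kW
eta_BTE = (538 / 1201.9590) * 100 = 44.76%


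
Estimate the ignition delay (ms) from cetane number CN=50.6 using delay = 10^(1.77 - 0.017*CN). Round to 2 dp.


delay = 10^(1.77 - 0.017*CN)
Exponent = 1.77 - 0.017*50.6 = 0.9098
delay = 10^0.9098 = 8.12 ms


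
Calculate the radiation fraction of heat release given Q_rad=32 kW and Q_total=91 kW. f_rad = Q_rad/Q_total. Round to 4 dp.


f_rad = Q_rad / Q_total
f_rad = 32 / 91 = 0.3516


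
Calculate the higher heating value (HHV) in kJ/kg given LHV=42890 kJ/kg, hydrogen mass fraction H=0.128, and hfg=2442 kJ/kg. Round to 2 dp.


HHV = LHV + hfg * 9 * H
Water addition = 2442 * 9 * 0.128 = 2813.184 kJ/kg
HHV = 42890 + 2813.184 = 45703.18 kJ/kg


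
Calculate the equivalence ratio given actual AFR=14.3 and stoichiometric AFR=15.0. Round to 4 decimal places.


phi = AFR_stoich / AFR_actual
phi = 15.0 / 14.3 = 1.0490


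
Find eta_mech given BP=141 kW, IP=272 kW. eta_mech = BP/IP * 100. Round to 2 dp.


eta_mech = (BP / IP) * 100
Ratio = 141 / 272 = 0.5184
eta_mech = 0.5184 * 100 = 51.84%


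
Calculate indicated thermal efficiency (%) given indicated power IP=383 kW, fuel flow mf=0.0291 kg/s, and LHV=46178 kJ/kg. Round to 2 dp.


eta_ith = (IP / (mf * LHV)) * 100
Denominator = 0.0291 * 46178 = 1343.7798 kW
eta_ith = (383 / 1343.7798) * 100 = 28.50%


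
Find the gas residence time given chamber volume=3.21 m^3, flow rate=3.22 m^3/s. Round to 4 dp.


tau = V / Q_flow
tau = 3.21 / 3.22 = 0.9969 s


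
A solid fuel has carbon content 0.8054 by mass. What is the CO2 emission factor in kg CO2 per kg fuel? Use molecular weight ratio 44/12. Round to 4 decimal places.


EF = C_frac * (M_CO2 / M_C)
EF = 0.8054 * (44/12)
EF = 0.8054 * 3.666667 = 2.9531 kg_CO2/kg_fuel


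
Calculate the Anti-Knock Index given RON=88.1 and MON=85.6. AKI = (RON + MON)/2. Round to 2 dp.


AKI = (RON + MON) / 2
AKI = (88.1 + 85.6) / 2
AKI = 173.7 / 2 = 86.85


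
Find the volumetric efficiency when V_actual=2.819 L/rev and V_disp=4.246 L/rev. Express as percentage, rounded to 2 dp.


eta_v = (V_actual / V_disp) * 100
Ratio = 2.819 / 4.246 = 0.6639
eta_v = 0.6639 * 100 = 66.39%


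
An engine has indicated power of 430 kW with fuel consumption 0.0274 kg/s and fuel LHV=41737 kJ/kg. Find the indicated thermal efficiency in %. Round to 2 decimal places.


eta_ith = (IP / (mf * LHV)) * 100
Denominator = 0.0274 * 41737 = 1143.5938 kW
eta_ith = (430 / 1143.5938) * 100 = 37.60%


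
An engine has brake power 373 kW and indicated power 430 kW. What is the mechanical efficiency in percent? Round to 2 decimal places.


eta_mech = (BP / IP) * 100
Ratio = 373 / 430 = 0.8674
eta_mech = 0.8674 * 100 = 86.74%


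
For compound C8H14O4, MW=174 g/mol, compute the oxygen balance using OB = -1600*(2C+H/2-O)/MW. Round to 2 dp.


OB = -1600 * (2C + H/2 - O) / MW
Inner = 2*8 + 14/2 - 4 = 19.00
OB = -1600 * 19.00 / 174 = -174.71%


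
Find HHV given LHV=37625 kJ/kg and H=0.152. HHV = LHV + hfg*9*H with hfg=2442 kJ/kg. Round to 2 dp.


HHV = LHV + hfg * 9 * H
Water addition = 2442 * 9 * 0.152 = 3340.656 kJ/kg
HHV = 37625 + 3340.656 = 40965.66 kJ/kg


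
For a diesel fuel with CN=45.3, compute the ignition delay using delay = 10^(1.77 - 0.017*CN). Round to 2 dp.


delay = 10^(1.77 - 0.017*CN)
Exponent = 1.77 - 0.017*45.3 = 0.9999
delay = 10^0.9999 = 10.00 ms


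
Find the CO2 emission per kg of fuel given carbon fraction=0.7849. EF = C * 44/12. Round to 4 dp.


EF = C_frac * (M_CO2 / M_C)
EF = 0.7849 * (44/12)
EF = 0.7849 * 3.666667 = 2.8780 kg_CO2/kg_fuel


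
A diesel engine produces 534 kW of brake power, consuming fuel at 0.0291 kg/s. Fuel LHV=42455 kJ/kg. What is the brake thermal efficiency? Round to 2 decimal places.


eta_BTE = (BP / (mf * LHV)) * 100
Denominator = 0.0291 * 42455 = 1235.4405 kW
eta_BTE = (534 / 1235.4405) * 100 = 43.22%


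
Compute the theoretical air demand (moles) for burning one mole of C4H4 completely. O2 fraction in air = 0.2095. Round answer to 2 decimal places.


Balanced combustion: C4H4 + 5 O2 -> 4 CO2 + 2 H2O
O2 needed = C + H/4 = 4 + 4/4 = 5.00 moles
Air moles = O2 / 0.2095 = 5.00 / 0.2095 = 23.87 moles air


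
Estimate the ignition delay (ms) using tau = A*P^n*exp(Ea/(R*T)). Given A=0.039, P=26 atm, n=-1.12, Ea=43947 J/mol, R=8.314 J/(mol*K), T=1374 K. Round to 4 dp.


tau = A * P^n * exp(Ea/(R*T))
P^n = 26^(-1.12) = 0.02601536
Ea/(R*T) = 43947/(8.314*1374) = 3.847091
exp(Ea/(R*T)) = 46.856568
tau = 0.039 * 0.02601536 * 46.856568 = 0.0475 ms


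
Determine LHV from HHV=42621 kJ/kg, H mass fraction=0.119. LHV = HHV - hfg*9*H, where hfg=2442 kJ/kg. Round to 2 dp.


LHV = HHV - hfg * 9 * H
Water correction = 2442 * 9 * 0.119 = 2615.382 kJ/kg
LHV = 42621 - 2615.382 = 40005.62 kJ/kg


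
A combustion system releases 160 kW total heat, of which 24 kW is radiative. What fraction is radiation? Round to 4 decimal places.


f_rad = Q_rad / Q_total
f_rad = 24 / 160 = 0.1500


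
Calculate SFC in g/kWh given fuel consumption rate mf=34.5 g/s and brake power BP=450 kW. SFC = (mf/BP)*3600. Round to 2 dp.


SFC = (mf / BP) * 3600
Rate = 34.5 / 450 = 0.076667 g/(s*kW)
SFC = 0.076667 * 3600 = 276.00 g/kWh


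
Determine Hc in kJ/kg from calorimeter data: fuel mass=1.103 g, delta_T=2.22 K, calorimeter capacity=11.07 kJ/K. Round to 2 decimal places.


Hc = C_cal * delta_T / m_fuel
Q_released = 11.07 * 2.22 = 24.5754 kJ
m_fuel = 1.103 g = 1.103/1000 kg = 0.001103 kg
Hc = 24.5754 / 0.001103 = 22280.51 kJ/kg


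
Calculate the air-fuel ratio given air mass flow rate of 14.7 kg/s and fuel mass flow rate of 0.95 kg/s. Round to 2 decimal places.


AFR = m_air / m_fuel
AFR = 14.7 / 0.95 = 15.47


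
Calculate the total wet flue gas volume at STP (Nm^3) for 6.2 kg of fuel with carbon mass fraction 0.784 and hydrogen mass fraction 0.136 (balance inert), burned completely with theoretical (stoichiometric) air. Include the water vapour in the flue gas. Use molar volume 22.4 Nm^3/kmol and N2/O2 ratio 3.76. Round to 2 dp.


Per kg fuel: CO2 = (C/12 kmol)*22.4 = (0.784/12)*22.4 = 1.46347 Nm^3
Per kg fuel: H2O = (H/2 kmol)*22.4 = (0.136/2)*22.4 = 1.52320 Nm^3
O2 needed per kg fuel = C/12 + H/4 = 0.784/12 + 0.136/4 = 0.09933333 kmol
Per kg fuel: N2 = O2*3.76*22.4 = 0.09933333*3.76*22.4 = 8.36625 Nm^3
Total per kg = 1.46347 + 1.52320 + 8.36625 = 11.35292 Nm^3
Total = 11.35292 * 6.2 = 70.39 Nm^3


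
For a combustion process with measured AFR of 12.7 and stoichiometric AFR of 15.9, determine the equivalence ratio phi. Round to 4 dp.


phi = AFR_stoich / AFR_actual
phi = 15.9 / 12.7 = 1.2520


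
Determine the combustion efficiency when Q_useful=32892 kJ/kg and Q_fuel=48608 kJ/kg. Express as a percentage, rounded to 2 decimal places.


Efficiency = (Q_useful / Q_fuel) * 100
Efficiency = (32892 / 48608) * 100
Efficiency = 0.6767 * 100 = 67.67%


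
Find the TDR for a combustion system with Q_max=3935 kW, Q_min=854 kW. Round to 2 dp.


TDR = Q_max / Q_min
TDR = 3935 / 854 = 4.61


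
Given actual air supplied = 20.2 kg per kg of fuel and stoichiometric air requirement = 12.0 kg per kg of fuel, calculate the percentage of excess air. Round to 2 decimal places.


Excess air = actual - stoichiometric = 20.2 - 12.0 = 8.20 kg/kg fuel
Excess air % = (excess / stoich) * 100 = (8.20 / 12.0) * 100 = 68.33%


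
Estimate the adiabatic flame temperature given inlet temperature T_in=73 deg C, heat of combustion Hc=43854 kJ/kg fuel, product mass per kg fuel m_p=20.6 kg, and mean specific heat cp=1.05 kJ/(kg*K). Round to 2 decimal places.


T_ad = T_in + Hc / (m_p * cp)
Denominator = 20.6 * 1.05 = 21.6300
Temperature rise = 43854 / 21.6300 = 2027.46 K
T_ad = 73 + 2027.46 = 2100.46 deg C


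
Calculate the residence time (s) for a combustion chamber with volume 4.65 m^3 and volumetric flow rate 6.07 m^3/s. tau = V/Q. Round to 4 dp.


tau = V / Q_flow
tau = 4.65 / 6.07 = 0.7661 s


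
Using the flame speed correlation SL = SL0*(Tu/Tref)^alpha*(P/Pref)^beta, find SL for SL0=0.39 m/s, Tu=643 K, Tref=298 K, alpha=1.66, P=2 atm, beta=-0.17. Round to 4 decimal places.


SL = SL0 * (Tu/Tref)^alpha * (P/Pref)^beta
T ratio = 643/298 = 2.15771812
(T ratio)^alpha = 2.15771812^1.66 = 3.584522
(P/Pref)^beta = 2^(-0.17) = 0.888843
SL = 0.39 * 3.584522 * 0.888843 = 1.2426 m/s


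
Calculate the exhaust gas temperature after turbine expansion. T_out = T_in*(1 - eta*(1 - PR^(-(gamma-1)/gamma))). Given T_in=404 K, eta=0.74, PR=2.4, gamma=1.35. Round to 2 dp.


T_out = T_in * (1 - eta * (1 - PR^(-(gamma-1)/gamma)))
Exponent = -(1.35-1)/1.35 = -0.25925926
PR^exp = 2.4^(-0.25925926) = 0.79694200
Factor = 1 - 0.74*(1 - 0.79694200) = 0.84973708
T_out = 404 * 0.84973708 = 343.29 K


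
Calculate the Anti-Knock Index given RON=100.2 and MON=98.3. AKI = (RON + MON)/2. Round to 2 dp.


AKI = (RON + MON) / 2
AKI = (100.2 + 98.3) / 2
AKI = 198.5 / 2 = 99.25


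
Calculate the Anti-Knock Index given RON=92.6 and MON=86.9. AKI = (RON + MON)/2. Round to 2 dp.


AKI = (RON + MON) / 2
AKI = (92.6 + 86.9) / 2
AKI = 179.5 / 2 = 89.75


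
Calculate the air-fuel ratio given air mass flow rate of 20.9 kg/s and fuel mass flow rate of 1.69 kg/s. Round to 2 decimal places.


AFR = m_air / m_fuel
AFR = 20.9 / 1.69 = 12.37


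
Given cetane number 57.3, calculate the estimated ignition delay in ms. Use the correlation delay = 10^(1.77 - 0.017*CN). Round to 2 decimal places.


delay = 10^(1.77 - 0.017*CN)
Exponent = 1.77 - 0.017*57.3 = 0.7959
delay = 10^0.7959 = 6.25 ms


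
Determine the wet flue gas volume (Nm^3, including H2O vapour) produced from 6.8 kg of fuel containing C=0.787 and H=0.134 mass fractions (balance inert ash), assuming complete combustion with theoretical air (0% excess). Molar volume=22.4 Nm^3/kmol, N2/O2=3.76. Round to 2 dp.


Per kg fuel: CO2 = (C/12 kmol)*22.4 = (0.787/12)*22.4 = 1.46907 Nm^3
Per kg fuel: H2O = (H/2 kmol)*22.4 = (0.134/2)*22.4 = 1.50080 Nm^3
O2 needed per kg fuel = C/12 + H/4 = 0.787/12 + 0.134/4 = 0.09908333 kmol
Per kg fuel: N2 = O2*3.76*22.4 = 0.09908333*3.76*22.4 = 8.34519 Nm^3
Total per kg = 1.46907 + 1.50080 + 8.34519 = 11.31506 Nm^3
Total = 11.31506 * 6.8 = 76.94 Nm^3


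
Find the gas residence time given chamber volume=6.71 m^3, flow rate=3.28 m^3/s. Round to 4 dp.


tau = V / Q_flow
tau = 6.71 / 3.28 = 2.0457 s


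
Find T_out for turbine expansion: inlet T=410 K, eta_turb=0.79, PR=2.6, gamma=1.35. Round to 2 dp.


T_out = T_in * (1 - eta * (1 - PR^(-(gamma-1)/gamma)))
Exponent = -(1.35-1)/1.35 = -0.25925926
PR^exp = 2.6^(-0.25925926) = 0.78057442
Factor = 1 - 0.79*(1 - 0.78057442) = 0.82665379
T_out = 410 * 0.82665379 = 338.93 K


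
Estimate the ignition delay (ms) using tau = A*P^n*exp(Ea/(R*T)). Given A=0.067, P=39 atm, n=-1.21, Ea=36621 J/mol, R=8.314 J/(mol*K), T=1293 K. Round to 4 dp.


tau = A * P^n * exp(Ea/(R*T))
P^n = 39^(-1.21) = 0.01187987
Ea/(R*T) = 36621/(8.314*1293) = 3.406604
exp(Ea/(R*T)) = 30.162638
tau = 0.067 * 0.01187987 * 30.162638 = 0.0240 ms


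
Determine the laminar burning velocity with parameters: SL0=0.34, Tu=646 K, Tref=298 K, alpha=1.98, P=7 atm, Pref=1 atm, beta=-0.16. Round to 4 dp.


SL = SL0 * (Tu/Tref)^alpha * (P/Pref)^beta
T ratio = 646/298 = 2.16778523
(T ratio)^alpha = 2.16778523^1.98 = 4.627135
(P/Pref)^beta = 7^(-0.16) = 0.732461
SL = 0.34 * 4.627135 * 0.732461 = 1.1523 m/s


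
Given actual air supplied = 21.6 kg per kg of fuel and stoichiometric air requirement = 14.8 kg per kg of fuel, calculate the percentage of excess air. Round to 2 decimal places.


Excess air = actual - stoichiometric = 21.6 - 14.8 = 6.80 kg/kg fuel
Excess air % = (excess / stoich) * 100 = (6.80 / 14.8) * 100 = 45.95%


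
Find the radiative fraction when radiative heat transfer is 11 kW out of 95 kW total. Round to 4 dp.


f_rad = Q_rad / Q_total
f_rad = 11 / 95 = 0.1158


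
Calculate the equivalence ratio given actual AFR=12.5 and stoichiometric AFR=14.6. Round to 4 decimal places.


phi = AFR_stoich / AFR_actual
phi = 14.6 / 12.5 = 1.1680


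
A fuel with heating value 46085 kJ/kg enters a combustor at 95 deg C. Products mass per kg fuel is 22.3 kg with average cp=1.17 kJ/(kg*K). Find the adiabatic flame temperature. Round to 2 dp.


T_ad = T_in + Hc / (m_p * cp)
Denominator = 22.3 * 1.17 = 26.0910
Temperature rise = 46085 / 26.0910 = 1766.32 K
T_ad = 95 + 1766.32 = 1861.32 deg C


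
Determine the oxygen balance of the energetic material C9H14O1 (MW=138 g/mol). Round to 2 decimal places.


OB = -1600 * (2C + H/2 - O) / MW
Inner = 2*9 + 14/2 - 1 = 24.00
OB = -1600 * 24.00 / 138 = -278.26%


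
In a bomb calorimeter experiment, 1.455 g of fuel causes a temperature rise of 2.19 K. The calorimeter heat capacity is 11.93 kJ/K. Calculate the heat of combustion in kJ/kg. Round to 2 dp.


Hc = C_cal * delta_T / m_fuel
Q_released = 11.93 * 2.19 = 26.1267 kJ
m_fuel = 1.455 g = 1.455/1000 kg = 0.001455 kg
Hc = 26.1267 / 0.001455 = 17956.49 kJ/kg


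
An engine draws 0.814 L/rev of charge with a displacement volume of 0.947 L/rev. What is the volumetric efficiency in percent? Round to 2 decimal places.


eta_v = (V_actual / V_disp) * 100
Ratio = 0.814 / 0.947 = 0.8596
eta_v = 0.8596 * 100 = 85.96%


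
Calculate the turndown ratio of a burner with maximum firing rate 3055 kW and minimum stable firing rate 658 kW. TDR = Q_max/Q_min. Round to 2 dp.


TDR = Q_max / Q_min
TDR = 3055 / 658 = 4.64


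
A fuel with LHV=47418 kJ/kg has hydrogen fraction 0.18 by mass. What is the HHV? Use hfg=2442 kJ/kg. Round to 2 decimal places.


HHV = LHV + hfg * 9 * H
Water addition = 2442 * 9 * 0.18 = 3956.040 kJ/kg
HHV = 47418 + 3956.040 = 51374.04 kJ/kg


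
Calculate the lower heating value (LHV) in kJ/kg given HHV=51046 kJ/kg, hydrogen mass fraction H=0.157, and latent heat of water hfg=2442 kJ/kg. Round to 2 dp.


LHV = HHV - hfg * 9 * H
Water correction = 2442 * 9 * 0.157 = 3450.546 kJ/kg
LHV = 51046 - 3450.546 = 47595.45 kJ/kg


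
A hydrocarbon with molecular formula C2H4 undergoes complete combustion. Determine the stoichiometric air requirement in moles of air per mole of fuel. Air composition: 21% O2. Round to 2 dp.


Balanced combustion: C2H4 + 3 O2 -> 2 CO2 + 2 H2O
O2 needed = C + H/4 = 2 + 4/4 = 3.00 moles
Air moles = O2 / 0.21 = 3.00 / 0.21 = 14.29 moles air


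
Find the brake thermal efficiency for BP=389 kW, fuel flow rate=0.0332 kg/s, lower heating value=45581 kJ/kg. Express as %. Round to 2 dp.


eta_BTE = (BP / (mf * LHV)) * 100
Denominator = 0.0332 * 45581 = 1513.2892 kW
eta_BTE = (389 / 1513.2892) * 100 = 25.71%


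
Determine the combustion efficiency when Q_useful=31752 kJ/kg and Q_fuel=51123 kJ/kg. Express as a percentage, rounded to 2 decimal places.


Efficiency = (Q_useful / Q_fuel) * 100
Efficiency = (31752 / 51123) * 100
Efficiency = 0.6211 * 100 = 62.11%


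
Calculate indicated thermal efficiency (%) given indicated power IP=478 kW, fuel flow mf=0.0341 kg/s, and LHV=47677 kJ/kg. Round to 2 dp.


eta_ith = (IP / (mf * LHV)) * 100
Denominator = 0.0341 * 47677 = 1625.7857 kW
eta_ith = (478 / 1625.7857) * 100 = 29.40%


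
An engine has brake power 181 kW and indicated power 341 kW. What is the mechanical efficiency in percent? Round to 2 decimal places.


eta_mech = (BP / IP) * 100
Ratio = 181 / 341 = 0.5308
eta_mech = 0.5308 * 100 = 53.08%


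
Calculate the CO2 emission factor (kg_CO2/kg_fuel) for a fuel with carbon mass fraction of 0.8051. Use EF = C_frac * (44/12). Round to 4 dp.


EF = C_frac * (M_CO2 / M_C)
EF = 0.8051 * (44/12)
EF = 0.8051 * 3.666667 = 2.9520 kg_CO2/kg_fuel


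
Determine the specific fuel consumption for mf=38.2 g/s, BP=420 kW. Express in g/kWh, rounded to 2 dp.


SFC = (mf / BP) * 3600
Rate = 38.2 / 420 = 0.090952 g/(s*kW)
SFC = 0.090952 * 3600 = 327.43 g/kWh
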